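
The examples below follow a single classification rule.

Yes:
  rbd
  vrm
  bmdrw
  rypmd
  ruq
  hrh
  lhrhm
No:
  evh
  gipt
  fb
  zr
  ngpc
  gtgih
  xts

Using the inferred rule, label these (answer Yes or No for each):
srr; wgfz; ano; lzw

The rule appears to be: odd length AND contains 'r'.

Yes, No, No, No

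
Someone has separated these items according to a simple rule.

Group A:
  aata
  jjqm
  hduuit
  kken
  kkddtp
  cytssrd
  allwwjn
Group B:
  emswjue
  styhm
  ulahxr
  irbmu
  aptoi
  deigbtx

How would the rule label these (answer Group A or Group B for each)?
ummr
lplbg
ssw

Group A, Group B, Group A

The common property of the 'Group A' items is: has a double letter. No 'Group B' item has it.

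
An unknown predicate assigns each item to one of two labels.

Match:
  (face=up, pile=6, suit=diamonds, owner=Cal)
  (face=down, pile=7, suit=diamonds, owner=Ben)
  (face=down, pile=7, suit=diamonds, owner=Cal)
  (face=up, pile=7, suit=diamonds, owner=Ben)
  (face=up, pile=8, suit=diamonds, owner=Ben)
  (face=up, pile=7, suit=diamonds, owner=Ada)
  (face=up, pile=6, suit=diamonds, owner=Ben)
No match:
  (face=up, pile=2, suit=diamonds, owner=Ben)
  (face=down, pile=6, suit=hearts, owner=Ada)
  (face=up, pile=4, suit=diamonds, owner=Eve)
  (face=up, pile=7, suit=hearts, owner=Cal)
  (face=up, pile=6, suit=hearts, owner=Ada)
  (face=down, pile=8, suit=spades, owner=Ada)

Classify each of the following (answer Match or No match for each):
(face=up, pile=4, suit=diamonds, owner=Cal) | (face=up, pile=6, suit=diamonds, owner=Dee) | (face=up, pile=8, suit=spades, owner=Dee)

No match, Match, No match

Every 'Match' example satisfies: suit is diamonds AND pile ≥ 6. None of the 'No match' examples do.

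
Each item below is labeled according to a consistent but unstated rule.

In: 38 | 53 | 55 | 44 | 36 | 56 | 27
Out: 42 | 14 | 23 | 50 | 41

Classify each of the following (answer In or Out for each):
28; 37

In, In

Rule: digit sum ≥ 7. This holds for each 'In' example and fails for each 'Out' one.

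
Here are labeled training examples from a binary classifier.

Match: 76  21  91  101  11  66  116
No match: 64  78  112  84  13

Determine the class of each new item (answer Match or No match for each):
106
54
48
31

Rule: ≡ 1 (mod 5). This holds for each 'Match' example and fails for each 'No match' one.
106 — 106 mod 5 = 1, hence Match.
54 — 54 mod 5 = 4, hence No match.
48 — 48 mod 5 = 3, hence No match.
31 — 31 mod 5 = 1, hence Match.

Match, No match, No match, Match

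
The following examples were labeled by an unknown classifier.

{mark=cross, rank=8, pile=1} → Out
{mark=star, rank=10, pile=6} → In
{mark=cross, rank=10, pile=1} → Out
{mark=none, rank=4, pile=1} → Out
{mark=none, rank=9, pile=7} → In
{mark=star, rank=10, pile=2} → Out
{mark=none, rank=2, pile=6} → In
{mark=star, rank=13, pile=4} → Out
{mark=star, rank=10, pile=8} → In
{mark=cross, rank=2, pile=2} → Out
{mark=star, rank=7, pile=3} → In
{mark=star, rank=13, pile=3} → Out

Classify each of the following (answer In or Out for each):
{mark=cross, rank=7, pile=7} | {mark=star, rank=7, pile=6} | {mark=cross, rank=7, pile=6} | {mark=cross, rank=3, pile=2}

Rule: pile ≥ 3 AND rank ≤ 10. This holds for each 'In' example and fails for each 'Out' one.
{mark=cross, rank=7, pile=7}: pile = 7, rank = 7 — checks out, so In.
{mark=star, rank=7, pile=6}: pile = 6, rank = 7 — checks out, so In.
{mark=cross, rank=7, pile=6}: pile = 6, rank = 7 — checks out, so In.
{mark=cross, rank=3, pile=2}: pile = 2, rank = 3 — doesn't qualify, so Out.

In, In, In, Out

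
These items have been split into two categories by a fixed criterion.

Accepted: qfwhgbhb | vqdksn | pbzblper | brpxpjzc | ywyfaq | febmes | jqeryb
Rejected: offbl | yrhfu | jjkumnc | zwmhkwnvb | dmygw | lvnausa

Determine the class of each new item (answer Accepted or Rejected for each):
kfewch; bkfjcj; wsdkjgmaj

Accepted, Accepted, Rejected

The classifier is using: even length.
kfewch — length 6, hence Accepted. bkfjcj — length 6, hence Accepted. wsdkjgmaj — length 9, hence Rejected.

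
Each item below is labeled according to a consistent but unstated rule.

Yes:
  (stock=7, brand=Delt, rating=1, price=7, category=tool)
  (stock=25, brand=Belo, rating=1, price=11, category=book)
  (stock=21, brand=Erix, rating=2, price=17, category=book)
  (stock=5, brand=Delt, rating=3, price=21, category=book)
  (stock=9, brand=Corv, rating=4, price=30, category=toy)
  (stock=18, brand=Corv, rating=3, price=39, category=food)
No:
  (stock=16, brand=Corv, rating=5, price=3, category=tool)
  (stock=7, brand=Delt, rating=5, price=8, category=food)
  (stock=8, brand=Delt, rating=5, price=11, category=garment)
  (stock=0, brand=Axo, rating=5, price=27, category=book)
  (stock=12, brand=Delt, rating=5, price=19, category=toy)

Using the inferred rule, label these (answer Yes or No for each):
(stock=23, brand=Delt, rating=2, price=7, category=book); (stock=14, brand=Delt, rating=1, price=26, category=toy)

The common property of the 'Yes' items is: rating ≤ 4. No 'No' item has it.
(stock=23, brand=Delt, rating=2, price=7, category=book): Yes (rating = 2).
(stock=14, brand=Delt, rating=1, price=26, category=toy): Yes (rating = 1).

Yes, Yes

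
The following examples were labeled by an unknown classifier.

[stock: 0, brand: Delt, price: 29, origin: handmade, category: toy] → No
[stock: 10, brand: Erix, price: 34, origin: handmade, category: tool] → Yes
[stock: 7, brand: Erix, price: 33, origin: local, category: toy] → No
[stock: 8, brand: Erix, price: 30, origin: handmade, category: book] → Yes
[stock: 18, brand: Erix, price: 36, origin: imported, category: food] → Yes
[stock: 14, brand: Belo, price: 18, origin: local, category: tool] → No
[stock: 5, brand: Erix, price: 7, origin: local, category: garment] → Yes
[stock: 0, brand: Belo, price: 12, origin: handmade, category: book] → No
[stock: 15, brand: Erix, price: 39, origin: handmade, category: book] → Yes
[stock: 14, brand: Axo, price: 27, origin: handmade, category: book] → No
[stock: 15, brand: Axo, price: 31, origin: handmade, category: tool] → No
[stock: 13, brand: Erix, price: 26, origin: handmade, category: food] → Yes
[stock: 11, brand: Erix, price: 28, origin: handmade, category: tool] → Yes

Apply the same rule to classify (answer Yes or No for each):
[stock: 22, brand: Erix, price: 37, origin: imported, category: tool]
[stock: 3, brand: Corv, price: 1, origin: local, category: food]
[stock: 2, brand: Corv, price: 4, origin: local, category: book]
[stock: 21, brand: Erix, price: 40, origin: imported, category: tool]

Yes, No, No, Yes

The common property of the 'Yes' items is: brand is Erix AND stock ≠ 7. No 'No' item has it.
[stock: 22, brand: Erix, price: 37, origin: imported, category: tool]: brand is Erix, stock = 22, checks out → Yes. [stock: 3, brand: Corv, price: 1, origin: local, category: food]: brand is Corv, stock = 3, does not fit → No. [stock: 2, brand: Corv, price: 4, origin: local, category: book]: brand is Corv, stock = 2, does not fit → No. [stock: 21, brand: Erix, price: 40, origin: imported, category: tool]: brand is Erix, stock = 21, checks out → Yes.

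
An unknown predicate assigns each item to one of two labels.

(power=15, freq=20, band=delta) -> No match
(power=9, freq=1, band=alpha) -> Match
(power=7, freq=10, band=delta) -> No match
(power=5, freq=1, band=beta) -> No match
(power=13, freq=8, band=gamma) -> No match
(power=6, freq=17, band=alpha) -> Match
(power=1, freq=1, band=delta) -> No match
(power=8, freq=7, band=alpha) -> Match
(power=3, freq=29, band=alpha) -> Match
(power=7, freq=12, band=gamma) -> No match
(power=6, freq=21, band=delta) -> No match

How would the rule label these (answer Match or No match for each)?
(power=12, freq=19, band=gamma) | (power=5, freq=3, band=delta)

No match, No match

Every 'Match' example satisfies: band is alpha. None of the 'No match' examples do.
No match: (power=12, freq=19, band=gamma), since band is gamma.
No match: (power=5, freq=3, band=delta), since band is delta.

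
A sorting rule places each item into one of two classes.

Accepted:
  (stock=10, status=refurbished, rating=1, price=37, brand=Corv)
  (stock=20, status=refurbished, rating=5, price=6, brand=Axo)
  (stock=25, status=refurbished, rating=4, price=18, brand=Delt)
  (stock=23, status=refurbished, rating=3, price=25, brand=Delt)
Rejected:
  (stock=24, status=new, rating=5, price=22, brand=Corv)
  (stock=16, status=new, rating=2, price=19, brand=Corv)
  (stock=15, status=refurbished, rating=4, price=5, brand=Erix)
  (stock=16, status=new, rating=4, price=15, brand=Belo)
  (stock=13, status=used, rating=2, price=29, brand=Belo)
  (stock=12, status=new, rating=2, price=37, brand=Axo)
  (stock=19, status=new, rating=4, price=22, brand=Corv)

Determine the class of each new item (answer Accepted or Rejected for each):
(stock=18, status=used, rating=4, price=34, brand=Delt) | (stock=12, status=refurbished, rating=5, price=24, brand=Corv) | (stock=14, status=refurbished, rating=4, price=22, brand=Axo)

Rejected, Accepted, Accepted

All 'Accepted' examples share one property — status is refurbished AND price ≥ 6 — and every 'Rejected' example lacks it.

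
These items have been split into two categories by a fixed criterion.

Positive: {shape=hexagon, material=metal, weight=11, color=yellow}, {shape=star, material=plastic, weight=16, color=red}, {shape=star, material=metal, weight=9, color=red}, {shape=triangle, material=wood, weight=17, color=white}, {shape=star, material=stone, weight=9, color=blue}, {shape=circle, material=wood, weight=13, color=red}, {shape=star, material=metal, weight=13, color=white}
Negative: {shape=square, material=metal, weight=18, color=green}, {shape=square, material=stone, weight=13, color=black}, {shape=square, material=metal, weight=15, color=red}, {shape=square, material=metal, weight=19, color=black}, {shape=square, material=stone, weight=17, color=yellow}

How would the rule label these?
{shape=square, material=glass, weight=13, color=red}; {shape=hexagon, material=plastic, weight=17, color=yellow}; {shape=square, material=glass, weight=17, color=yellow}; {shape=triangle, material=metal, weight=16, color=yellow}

Negative, Positive, Negative, Positive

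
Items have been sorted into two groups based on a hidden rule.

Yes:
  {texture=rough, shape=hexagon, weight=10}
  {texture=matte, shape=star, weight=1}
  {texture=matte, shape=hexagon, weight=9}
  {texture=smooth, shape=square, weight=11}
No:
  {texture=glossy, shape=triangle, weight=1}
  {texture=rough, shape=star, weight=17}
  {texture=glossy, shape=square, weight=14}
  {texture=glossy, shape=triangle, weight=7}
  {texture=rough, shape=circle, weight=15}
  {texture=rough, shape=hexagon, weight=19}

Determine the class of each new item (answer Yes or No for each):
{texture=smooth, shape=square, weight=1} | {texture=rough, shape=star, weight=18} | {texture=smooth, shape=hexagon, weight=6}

The common property of the 'Yes' items is: shape is not triangle AND weight ≤ 11. No 'No' item has it.
{texture=smooth, shape=square, weight=1}: shape is square, weight = 1, has this property → Yes. {texture=rough, shape=star, weight=18}: shape is star, weight = 18, does not satisfy this → No. {texture=smooth, shape=hexagon, weight=6}: shape is hexagon, weight = 6, has this property → Yes.

Yes, No, Yes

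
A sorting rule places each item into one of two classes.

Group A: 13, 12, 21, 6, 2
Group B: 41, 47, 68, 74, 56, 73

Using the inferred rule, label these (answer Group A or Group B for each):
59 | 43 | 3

A rule that fits every label: at most 21 — true of each 'Group A' example, false of each 'Group B' one.
59: 59 > 21, does not pass → Group B. 43: 43 > 21, does not pass → Group B. 3: 3 ≤ 21, satisfies this → Group A.

Group B, Group B, Group A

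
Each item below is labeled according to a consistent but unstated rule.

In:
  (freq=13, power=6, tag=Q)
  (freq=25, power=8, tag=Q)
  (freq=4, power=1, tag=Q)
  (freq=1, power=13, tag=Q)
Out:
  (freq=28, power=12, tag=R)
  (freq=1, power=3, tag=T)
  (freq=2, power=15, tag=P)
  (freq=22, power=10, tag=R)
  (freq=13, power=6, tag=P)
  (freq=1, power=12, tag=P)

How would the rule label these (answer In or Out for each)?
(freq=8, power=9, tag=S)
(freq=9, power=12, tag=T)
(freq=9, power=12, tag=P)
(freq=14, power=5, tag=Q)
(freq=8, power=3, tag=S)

The simplest hypothesis consistent with all the labels is: tag is Q.
(freq=8, power=9, tag=S): tag is S — does not pass, so Out. (freq=9, power=12, tag=T): tag is T — does not pass, so Out. (freq=9, power=12, tag=P): tag is P — does not pass, so Out. (freq=14, power=5, tag=Q): tag is Q — checks out, so In. (freq=8, power=3, tag=S): tag is S — does not pass, so Out.

Out, Out, Out, In, Out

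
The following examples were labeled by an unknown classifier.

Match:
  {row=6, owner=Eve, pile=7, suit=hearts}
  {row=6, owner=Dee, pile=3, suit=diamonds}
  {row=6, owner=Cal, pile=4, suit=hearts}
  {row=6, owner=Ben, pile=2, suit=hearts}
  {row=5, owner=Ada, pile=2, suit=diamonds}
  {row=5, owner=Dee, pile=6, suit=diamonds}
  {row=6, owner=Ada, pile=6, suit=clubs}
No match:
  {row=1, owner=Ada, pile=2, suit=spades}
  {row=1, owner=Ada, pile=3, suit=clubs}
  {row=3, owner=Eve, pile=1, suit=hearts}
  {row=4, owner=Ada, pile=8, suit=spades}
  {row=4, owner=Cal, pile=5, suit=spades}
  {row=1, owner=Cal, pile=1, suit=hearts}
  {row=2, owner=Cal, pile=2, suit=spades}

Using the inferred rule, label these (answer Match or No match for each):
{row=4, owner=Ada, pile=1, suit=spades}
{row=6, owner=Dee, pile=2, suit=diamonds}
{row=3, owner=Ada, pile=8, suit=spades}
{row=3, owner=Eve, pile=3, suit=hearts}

No match, Match, No match, No match

A rule that fits every label: row ≥ 5 — true of each 'Match' example, false of each 'No match' one.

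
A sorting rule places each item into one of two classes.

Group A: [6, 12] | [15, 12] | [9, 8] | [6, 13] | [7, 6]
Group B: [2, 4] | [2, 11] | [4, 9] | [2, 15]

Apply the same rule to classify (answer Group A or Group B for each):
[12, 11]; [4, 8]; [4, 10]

A rule that fits every label: first ≥ 6 — true of each 'Group A' example, false of each 'Group B' one.
[12, 11]: first 12, has this property → Group A.
[4, 8]: first 4, does not satisfy this → Group B.
[4, 10]: first 4, does not satisfy this → Group B.

Group A, Group B, Group B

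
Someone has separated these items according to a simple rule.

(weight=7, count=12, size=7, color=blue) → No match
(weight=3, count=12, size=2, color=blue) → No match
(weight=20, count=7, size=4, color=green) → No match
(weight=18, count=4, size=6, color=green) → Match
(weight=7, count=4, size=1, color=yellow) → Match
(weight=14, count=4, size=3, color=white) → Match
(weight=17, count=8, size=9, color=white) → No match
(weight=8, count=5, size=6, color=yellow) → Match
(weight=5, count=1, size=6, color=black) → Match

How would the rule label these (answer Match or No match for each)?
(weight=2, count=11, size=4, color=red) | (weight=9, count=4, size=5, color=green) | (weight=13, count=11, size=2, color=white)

No match, Match, No match

The classifier is using: count ≤ 5.
No match: (weight=2, count=11, size=4, color=red), since count = 11.
Match: (weight=9, count=4, size=5, color=green), since count = 4.
No match: (weight=13, count=11, size=2, color=white), since count = 11.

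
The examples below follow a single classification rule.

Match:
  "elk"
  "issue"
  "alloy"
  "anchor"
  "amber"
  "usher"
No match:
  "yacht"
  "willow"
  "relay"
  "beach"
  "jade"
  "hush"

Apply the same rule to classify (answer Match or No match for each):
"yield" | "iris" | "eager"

A rule that fits every label: starts with a vowel — true of each 'Match' example, false of each 'No match' one.
"yield" — starts with 'y', hence No match. "iris" — starts with 'i', hence Match. "eager" — starts with 'e', hence Match.

No match, Match, Match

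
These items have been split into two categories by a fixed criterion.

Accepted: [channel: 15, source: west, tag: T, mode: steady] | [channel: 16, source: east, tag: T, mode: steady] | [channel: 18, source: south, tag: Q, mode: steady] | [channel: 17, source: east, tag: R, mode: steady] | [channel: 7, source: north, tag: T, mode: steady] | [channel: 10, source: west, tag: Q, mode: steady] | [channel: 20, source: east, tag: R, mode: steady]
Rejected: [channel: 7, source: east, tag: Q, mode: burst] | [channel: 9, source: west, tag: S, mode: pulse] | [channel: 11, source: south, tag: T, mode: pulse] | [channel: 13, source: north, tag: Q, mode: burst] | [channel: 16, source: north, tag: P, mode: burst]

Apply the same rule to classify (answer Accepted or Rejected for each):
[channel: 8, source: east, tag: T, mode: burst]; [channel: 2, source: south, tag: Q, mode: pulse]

Rule: mode is steady. This holds for each 'Accepted' example and fails for each 'Rejected' one.

Rejected, Rejected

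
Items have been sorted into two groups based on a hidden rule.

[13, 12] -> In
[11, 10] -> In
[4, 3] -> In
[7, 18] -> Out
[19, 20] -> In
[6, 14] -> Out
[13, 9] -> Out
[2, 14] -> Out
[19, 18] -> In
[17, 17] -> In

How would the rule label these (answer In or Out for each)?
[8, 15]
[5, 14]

The rule appears to be: |first − second| ≤ 1.
[8, 15] → |8−15| = 7 → Out. [5, 14] → |5−14| = 9 → Out.

Out, Out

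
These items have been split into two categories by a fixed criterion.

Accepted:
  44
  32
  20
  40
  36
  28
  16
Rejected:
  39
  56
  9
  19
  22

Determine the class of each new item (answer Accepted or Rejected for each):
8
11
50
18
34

Accepted, Rejected, Rejected, Rejected, Rejected

One predicate separates the groups cleanly: multiple of 4 AND at most 44.
8: 8 = 4·2, 8 ≤ 44, satisfies this → Accepted. 11: 11 = 4·2 + 3, 11 ≤ 44, does not fit → Rejected. 50: 50 = 4·12 + 2, 50 > 44, does not fit → Rejected. 18: 18 = 4·4 + 2, 18 ≤ 44, does not fit → Rejected. 34: 34 = 4·8 + 2, 34 ≤ 44, does not fit → Rejected.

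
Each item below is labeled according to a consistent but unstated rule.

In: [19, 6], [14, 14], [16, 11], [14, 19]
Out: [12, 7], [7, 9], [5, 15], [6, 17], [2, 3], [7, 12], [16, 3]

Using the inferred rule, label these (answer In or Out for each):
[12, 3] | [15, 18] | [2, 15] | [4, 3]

One predicate separates the groups cleanly: sum ≥ 25.
[12, 3]: 12+3 = 15 — fails the rule, so Out.
[15, 18]: 15+18 = 33 — matches, so In.
[2, 15]: 2+15 = 17 — fails the rule, so Out.
[4, 3]: 4+3 = 7 — fails the rule, so Out.

Out, In, Out, Out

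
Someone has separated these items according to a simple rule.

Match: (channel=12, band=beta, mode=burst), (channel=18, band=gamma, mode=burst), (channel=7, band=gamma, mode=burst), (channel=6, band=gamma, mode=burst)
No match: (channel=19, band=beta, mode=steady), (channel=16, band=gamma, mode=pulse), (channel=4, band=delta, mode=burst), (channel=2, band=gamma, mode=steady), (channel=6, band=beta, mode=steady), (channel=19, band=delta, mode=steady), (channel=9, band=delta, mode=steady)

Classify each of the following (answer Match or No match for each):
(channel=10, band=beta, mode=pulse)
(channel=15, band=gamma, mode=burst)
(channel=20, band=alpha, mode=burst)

No match, Match, Match

The pattern is that an item is 'Match' exactly when: mode is burst AND channel ≥ 6.
(channel=10, band=beta, mode=pulse): No match (mode is pulse, channel = 10). (channel=15, band=gamma, mode=burst): Match (mode is burst, channel = 15). (channel=20, band=alpha, mode=burst): Match (mode is burst, channel = 20).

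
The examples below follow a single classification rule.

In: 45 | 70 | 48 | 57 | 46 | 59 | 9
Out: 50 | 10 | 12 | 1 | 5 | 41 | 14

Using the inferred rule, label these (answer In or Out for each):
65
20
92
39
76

In, Out, In, In, In

Every 'In' example satisfies: digit sum ≥ 6. None of the 'Out' examples do.
In: 65, since digit sum 6+5 = 11. Out: 20, since digit sum 2+0 = 2. In: 92, since digit sum 9+2 = 11. In: 39, since digit sum 3+9 = 12. In: 76, since digit sum 7+6 = 13.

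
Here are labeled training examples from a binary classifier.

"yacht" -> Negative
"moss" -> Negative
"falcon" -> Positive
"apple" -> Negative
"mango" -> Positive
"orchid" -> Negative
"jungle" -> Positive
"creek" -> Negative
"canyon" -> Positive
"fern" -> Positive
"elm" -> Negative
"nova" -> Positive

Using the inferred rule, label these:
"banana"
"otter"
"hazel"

Positive, Negative, Negative

Comparing the two groups points to one rule — contains 'n'.
"banana": has 'n', checks out → Positive. "otter": no 'n', lacks this property → Negative. "hazel": no 'n', lacks this property → Negative.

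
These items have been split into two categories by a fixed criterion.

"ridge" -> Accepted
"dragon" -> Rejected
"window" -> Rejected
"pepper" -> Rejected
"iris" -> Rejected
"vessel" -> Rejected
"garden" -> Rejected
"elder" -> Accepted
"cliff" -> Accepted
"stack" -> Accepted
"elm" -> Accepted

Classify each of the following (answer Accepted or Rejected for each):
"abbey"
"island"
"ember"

The simplest hypothesis consistent with all the labels is: odd length.

Accepted, Rejected, Accepted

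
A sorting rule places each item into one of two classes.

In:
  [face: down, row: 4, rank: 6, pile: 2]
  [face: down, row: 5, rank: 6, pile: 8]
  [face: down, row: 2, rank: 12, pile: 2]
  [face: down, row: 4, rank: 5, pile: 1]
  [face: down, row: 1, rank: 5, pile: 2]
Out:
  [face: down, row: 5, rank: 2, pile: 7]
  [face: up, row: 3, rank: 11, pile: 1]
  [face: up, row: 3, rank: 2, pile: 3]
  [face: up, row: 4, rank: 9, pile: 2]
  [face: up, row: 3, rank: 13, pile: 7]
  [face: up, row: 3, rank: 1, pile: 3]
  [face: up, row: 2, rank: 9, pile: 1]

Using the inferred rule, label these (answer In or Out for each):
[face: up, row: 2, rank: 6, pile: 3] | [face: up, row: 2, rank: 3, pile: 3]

Rule: face is down AND rank ≥ 5. This holds for each 'In' example and fails for each 'Out' one.

Out, Out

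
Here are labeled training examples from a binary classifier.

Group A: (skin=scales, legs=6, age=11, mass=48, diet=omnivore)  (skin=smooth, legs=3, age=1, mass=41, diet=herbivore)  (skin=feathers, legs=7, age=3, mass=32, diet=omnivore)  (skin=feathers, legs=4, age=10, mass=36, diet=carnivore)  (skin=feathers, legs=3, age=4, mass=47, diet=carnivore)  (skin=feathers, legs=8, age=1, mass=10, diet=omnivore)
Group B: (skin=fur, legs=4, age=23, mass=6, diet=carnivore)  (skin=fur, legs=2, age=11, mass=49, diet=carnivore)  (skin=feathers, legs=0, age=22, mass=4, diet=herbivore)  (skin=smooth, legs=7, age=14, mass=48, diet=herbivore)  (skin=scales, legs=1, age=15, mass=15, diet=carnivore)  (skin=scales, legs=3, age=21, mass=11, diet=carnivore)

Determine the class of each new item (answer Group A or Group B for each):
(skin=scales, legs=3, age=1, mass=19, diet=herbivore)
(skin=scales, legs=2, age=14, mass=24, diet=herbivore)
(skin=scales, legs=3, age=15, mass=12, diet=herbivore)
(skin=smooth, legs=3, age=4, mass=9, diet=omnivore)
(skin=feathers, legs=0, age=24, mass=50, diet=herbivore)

Group A, Group B, Group B, Group A, Group B

The rule appears to be: age ≤ 11 AND legs ≥ 3.
(skin=scales, legs=3, age=1, mass=19, diet=herbivore) → age = 1, legs = 3 → Group A. (skin=scales, legs=2, age=14, mass=24, diet=herbivore) → age = 14, legs = 2 → Group B. (skin=scales, legs=3, age=15, mass=12, diet=herbivore) → age = 15, legs = 3 → Group B. (skin=smooth, legs=3, age=4, mass=9, diet=omnivore) → age = 4, legs = 3 → Group A. (skin=feathers, legs=0, age=24, mass=50, diet=herbivore) → age = 24, legs = 0 → Group B.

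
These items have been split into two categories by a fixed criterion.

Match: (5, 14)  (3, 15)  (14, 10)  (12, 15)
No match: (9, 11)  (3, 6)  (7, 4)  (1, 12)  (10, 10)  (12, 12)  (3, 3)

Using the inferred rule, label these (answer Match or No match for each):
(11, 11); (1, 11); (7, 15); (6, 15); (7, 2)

The pattern is that an item is 'Match' exactly when: max ≥ 14.
(11, 11): max 11, does not satisfy this → No match. (1, 11): max 11, does not satisfy this → No match. (7, 15): max 15, passes → Match. (6, 15): max 15, passes → Match. (7, 2): max 7, does not satisfy this → No match.

No match, No match, Match, Match, No match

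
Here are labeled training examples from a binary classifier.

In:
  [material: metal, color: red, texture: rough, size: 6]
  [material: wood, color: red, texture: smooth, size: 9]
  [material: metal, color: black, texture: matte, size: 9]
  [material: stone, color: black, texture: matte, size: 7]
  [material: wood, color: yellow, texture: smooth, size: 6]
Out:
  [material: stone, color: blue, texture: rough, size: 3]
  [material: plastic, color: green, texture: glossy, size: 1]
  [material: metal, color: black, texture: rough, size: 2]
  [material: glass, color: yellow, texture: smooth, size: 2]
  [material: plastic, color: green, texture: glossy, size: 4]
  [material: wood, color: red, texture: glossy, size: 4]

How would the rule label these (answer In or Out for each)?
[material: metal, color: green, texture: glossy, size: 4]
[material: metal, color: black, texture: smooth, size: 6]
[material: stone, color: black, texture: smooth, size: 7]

Out, In, In

The distinguishing property — size ≥ 6 — holds for all the 'In' cases and none of the 'Out' cases.
[material: metal, color: green, texture: glossy, size: 4]: size = 4, does not fit → Out.
[material: metal, color: black, texture: smooth, size: 6]: size = 6, has this property → In.
[material: stone, color: black, texture: smooth, size: 7]: size = 7, has this property → In.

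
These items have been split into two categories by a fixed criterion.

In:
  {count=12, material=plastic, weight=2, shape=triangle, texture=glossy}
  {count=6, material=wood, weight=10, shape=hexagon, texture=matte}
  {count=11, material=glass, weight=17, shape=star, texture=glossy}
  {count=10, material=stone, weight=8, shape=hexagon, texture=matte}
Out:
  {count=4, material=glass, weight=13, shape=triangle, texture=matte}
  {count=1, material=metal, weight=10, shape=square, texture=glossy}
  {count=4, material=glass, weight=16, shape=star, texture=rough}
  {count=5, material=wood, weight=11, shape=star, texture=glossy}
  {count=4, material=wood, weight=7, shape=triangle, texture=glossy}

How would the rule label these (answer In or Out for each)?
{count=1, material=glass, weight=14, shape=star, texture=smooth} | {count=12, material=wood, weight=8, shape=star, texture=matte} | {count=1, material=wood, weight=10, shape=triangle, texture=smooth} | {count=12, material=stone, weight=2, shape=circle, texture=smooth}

Out, In, Out, In

All 'In' examples share one property — count ≥ 6 — and every 'Out' example lacks it.
Out: {count=1, material=glass, weight=14, shape=star, texture=smooth}, since count = 1. In: {count=12, material=wood, weight=8, shape=star, texture=matte}, since count = 12. Out: {count=1, material=wood, weight=10, shape=triangle, texture=smooth}, since count = 1. In: {count=12, material=stone, weight=2, shape=circle, texture=smooth}, since count = 12.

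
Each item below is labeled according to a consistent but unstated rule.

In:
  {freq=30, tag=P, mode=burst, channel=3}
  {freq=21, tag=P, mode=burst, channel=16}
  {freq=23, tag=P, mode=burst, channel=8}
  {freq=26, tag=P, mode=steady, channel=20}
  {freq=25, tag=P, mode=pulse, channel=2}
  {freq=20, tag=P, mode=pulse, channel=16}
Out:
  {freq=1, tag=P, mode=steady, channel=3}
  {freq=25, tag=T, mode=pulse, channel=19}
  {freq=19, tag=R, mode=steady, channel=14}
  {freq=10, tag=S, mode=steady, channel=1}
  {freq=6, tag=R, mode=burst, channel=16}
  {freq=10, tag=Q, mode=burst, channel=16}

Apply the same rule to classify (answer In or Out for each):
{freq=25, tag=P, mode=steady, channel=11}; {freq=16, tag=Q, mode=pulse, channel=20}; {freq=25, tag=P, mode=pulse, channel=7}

Every 'In' example satisfies: tag is P AND freq ≥ 6. None of the 'Out' examples do.

In, Out, In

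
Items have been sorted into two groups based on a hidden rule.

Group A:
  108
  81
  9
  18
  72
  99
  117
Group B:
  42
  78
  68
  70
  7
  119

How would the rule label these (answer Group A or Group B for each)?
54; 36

Group A, Group A

Every 'Group A' example satisfies: multiple of 9. None of the 'Group B' examples do.
54: 54 = 9·6 — meets the rule, so Group A. 36: 36 = 9·4 — meets the rule, so Group A.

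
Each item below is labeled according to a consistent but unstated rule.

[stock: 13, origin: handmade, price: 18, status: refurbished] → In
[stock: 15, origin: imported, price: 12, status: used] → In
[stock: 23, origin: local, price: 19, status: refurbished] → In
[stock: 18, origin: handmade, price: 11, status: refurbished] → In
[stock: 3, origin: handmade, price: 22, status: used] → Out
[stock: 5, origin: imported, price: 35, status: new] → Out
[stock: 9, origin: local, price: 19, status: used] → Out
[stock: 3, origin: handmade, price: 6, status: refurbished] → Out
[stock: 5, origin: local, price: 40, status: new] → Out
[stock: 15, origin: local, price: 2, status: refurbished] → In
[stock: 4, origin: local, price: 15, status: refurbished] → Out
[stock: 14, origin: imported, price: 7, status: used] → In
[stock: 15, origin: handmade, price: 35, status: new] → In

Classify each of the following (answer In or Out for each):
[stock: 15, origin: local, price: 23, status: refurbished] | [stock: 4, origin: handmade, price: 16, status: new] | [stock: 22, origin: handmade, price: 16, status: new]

The common property of the 'In' items is: stock ≥ 13. No 'Out' item has it.
[stock: 15, origin: local, price: 23, status: refurbished]: stock = 15, fits → In.
[stock: 4, origin: handmade, price: 16, status: new]: stock = 4, fails this test → Out.
[stock: 22, origin: handmade, price: 16, status: new]: stock = 22, fits → In.

In, Out, In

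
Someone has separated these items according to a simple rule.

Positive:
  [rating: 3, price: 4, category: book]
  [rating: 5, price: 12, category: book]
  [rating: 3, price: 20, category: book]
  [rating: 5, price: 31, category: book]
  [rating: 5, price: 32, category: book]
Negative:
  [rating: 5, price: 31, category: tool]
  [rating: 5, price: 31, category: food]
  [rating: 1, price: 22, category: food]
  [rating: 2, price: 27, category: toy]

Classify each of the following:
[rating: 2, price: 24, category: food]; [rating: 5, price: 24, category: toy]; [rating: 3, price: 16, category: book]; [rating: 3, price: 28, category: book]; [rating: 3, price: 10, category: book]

Negative, Negative, Positive, Positive, Positive

Checking candidate rules against both groups, what survives is: category is book.
[rating: 2, price: 24, category: food]: category is food, doesn't match → Negative.
[rating: 5, price: 24, category: toy]: category is toy, doesn't match → Negative.
[rating: 3, price: 16, category: book]: category is book, meets the rule → Positive.
[rating: 3, price: 28, category: book]: category is book, meets the rule → Positive.
[rating: 3, price: 10, category: book]: category is book, meets the rule → Positive.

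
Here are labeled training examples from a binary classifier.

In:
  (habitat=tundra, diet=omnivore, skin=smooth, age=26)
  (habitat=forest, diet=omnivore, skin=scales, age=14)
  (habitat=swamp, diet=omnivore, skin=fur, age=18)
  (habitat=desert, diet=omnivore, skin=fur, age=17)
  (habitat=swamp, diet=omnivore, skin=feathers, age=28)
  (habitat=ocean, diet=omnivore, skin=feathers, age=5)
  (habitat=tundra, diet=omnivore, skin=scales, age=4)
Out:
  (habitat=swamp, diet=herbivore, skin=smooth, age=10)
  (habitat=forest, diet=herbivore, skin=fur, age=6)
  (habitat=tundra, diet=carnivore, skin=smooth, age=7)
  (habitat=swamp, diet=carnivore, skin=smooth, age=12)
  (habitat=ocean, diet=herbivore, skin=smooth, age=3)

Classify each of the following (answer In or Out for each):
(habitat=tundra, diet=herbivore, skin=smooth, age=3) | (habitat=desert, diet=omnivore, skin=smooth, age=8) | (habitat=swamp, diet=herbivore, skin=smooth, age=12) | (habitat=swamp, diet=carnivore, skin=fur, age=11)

Out, In, Out, Out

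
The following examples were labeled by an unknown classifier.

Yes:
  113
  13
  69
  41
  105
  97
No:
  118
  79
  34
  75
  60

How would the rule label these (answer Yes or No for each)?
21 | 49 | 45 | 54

Yes, Yes, Yes, No

Every 'Yes' example satisfies: ≡ 1 (mod 4). None of the 'No' examples do.
21: Yes (21 mod 4 = 1).
49: Yes (49 mod 4 = 1).
45: Yes (45 mod 4 = 1).
54: No (54 mod 4 = 2).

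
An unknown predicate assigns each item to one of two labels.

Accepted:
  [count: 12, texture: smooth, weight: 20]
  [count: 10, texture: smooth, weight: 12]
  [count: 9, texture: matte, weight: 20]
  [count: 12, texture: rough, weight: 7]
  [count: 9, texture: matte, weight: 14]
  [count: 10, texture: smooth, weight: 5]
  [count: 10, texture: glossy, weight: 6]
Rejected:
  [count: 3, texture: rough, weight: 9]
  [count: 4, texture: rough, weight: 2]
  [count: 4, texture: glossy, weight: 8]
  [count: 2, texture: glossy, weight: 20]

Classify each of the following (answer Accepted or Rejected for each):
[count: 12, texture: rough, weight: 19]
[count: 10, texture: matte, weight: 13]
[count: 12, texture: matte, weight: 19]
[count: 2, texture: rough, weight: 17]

Accepted, Accepted, Accepted, Rejected

The rule appears to be: count ≥ 9.
[count: 12, texture: rough, weight: 19]: count = 12 — qualifies, so Accepted. [count: 10, texture: matte, weight: 13]: count = 10 — qualifies, so Accepted. [count: 12, texture: matte, weight: 19]: count = 12 — qualifies, so Accepted. [count: 2, texture: rough, weight: 17]: count = 2 — doesn't match, so Rejected.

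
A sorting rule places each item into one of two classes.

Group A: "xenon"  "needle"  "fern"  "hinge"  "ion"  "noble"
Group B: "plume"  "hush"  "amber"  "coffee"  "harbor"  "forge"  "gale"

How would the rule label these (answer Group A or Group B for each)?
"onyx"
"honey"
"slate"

The distinguishing property — contains 'n' — holds for all the 'Group A' cases and none of the 'Group B' cases.
"onyx" → has 'n' → Group A.
"honey" → has 'n' → Group A.
"slate" → no 'n' → Group B.

Group A, Group A, Group B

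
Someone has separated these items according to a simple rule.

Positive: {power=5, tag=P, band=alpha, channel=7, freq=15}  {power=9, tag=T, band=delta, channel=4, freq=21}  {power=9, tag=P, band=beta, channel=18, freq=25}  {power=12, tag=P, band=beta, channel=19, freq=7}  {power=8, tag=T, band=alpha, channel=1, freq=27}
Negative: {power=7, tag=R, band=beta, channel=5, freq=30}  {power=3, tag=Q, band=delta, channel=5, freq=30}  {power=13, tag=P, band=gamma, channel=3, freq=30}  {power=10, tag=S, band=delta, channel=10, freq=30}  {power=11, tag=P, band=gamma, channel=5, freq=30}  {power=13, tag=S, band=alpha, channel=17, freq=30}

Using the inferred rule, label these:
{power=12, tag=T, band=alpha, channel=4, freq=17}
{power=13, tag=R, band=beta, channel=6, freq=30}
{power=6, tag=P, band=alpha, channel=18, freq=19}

Positive, Negative, Positive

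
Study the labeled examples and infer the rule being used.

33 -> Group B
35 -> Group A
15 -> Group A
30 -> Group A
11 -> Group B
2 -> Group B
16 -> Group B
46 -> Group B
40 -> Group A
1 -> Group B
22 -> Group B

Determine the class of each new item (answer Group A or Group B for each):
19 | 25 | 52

Group B, Group A, Group B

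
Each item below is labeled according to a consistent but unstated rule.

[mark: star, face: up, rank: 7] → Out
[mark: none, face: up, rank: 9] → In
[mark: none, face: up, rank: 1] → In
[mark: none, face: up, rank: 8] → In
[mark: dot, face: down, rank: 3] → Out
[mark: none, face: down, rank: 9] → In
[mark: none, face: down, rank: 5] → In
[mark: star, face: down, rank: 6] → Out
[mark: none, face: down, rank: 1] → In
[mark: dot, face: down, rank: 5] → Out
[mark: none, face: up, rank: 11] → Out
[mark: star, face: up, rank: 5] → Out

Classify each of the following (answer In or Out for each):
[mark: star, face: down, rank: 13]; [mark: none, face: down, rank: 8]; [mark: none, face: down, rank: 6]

Out, In, In

Rule: mark is none AND rank ≤ 9. This holds for each 'In' example and fails for each 'Out' one.
[mark: star, face: down, rank: 13] — mark is star, rank = 13, hence Out. [mark: none, face: down, rank: 8] — mark is none, rank = 8, hence In. [mark: none, face: down, rank: 6] — mark is none, rank = 6, hence In.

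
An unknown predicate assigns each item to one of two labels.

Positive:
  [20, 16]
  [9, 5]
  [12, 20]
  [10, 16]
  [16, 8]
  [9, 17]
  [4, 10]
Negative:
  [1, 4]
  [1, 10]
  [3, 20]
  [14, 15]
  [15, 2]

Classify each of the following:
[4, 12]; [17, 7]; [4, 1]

The simplest hypothesis consistent with all the labels is: sum is even.

Positive, Positive, Negative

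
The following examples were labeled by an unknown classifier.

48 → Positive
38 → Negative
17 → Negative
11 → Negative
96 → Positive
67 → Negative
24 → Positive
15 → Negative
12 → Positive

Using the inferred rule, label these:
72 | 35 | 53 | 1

Positive, Negative, Negative, Negative

The distinguishing property — multiple of 4 — holds for all the 'Positive' cases and none of the 'Negative' cases.
72: 72 = 4·18 — qualifies, so Positive.
35: 35 = 4·8 + 3 — does not satisfy this, so Negative.
53: 53 = 4·13 + 1 — does not satisfy this, so Negative.
1: 1 = 4·0 + 1 — does not satisfy this, so Negative.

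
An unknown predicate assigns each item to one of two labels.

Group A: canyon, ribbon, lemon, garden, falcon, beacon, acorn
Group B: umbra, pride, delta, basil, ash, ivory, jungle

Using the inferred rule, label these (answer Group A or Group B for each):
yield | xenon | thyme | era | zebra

Group B, Group A, Group B, Group B, Group B

One predicate separates the groups cleanly: ends with 'n'.
Group B: yield, since ends with 'd'. Group A: xenon, since ends with 'n'. Group B: thyme, since ends with 'e'. Group B: era, since ends with 'a'. Group B: zebra, since ends with 'a'.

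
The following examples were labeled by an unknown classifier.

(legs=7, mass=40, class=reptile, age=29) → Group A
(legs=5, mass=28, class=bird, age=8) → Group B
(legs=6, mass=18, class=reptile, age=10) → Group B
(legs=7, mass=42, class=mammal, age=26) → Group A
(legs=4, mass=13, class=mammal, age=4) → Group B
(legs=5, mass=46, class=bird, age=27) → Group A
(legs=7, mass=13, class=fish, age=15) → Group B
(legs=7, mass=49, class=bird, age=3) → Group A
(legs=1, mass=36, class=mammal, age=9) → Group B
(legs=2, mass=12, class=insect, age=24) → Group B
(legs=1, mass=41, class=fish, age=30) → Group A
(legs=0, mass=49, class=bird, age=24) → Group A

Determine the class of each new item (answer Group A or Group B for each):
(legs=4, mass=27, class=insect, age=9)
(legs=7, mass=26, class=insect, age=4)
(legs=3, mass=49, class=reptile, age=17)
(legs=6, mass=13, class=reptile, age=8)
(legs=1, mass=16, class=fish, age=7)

Group B, Group B, Group A, Group B, Group B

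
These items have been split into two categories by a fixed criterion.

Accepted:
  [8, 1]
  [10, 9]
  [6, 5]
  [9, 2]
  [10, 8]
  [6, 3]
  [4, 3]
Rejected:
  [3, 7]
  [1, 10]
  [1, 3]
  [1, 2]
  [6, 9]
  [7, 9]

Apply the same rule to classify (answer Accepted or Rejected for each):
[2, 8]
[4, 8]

The distinguishing property — first > second — holds for all the 'Accepted' cases and none of the 'Rejected' cases.
[2, 8]: 2 < 8, fails this test → Rejected.
[4, 8]: 4 < 8, fails this test → Rejected.

Rejected, Rejected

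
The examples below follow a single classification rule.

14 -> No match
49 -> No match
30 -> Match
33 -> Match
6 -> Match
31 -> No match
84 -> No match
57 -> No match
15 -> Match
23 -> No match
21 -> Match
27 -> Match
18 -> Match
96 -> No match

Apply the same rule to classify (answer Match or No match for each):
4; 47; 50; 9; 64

No match, No match, No match, Match, No match

A rule that fits every label: multiple of 3 AND at most 33 — true of each 'Match' example, false of each 'No match' one.
4: No match (4 = 3·1 + 1, 4 ≤ 33). 47: No match (47 = 3·15 + 2, 47 > 33). 50: No match (50 = 3·16 + 2, 50 > 33). 9: Match (9 = 3·3, 9 ≤ 33). 64: No match (64 = 3·21 + 1, 64 > 33).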